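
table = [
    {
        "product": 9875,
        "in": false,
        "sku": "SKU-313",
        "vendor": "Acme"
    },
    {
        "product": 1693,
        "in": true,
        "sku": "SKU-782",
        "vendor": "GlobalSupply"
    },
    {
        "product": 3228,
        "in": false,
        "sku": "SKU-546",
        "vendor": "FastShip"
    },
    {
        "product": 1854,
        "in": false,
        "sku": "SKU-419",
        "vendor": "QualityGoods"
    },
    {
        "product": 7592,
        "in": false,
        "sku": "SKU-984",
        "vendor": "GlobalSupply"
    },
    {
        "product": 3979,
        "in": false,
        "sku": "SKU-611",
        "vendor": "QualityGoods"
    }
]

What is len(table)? 6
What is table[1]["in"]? True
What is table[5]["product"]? 3979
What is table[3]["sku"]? "SKU-419"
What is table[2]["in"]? False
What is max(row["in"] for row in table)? True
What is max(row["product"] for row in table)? 9875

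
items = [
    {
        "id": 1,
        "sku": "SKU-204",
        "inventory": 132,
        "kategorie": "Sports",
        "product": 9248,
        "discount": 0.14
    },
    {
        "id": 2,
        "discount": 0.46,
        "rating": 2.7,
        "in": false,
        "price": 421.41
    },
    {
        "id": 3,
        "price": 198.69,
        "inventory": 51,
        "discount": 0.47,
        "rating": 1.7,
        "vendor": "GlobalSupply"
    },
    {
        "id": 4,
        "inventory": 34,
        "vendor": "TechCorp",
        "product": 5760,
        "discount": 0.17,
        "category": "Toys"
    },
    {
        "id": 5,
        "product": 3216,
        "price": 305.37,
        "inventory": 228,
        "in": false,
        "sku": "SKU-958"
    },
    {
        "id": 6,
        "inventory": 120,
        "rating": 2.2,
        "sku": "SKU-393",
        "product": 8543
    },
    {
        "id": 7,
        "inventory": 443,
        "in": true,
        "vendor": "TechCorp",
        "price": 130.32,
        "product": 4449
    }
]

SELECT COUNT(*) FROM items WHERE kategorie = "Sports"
1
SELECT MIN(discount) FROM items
0.14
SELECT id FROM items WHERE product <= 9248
[1, 4, 5, 6, 7]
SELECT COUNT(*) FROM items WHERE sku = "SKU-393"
1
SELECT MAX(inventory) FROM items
443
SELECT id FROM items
[1, 2, 3, 4, 5, 6, 7]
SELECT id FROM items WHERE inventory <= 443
[1, 3, 4, 5, 6, 7]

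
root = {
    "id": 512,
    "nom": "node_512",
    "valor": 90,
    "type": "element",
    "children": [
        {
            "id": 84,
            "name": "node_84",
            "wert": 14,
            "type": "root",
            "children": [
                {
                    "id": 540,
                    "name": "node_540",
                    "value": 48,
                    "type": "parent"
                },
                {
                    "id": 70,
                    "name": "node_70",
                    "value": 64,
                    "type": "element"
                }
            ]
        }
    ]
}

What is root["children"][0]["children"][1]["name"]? "node_70"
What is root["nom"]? "node_512"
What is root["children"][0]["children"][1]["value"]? 64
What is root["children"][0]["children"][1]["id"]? 70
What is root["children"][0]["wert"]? 14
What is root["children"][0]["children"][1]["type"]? "element"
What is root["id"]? 512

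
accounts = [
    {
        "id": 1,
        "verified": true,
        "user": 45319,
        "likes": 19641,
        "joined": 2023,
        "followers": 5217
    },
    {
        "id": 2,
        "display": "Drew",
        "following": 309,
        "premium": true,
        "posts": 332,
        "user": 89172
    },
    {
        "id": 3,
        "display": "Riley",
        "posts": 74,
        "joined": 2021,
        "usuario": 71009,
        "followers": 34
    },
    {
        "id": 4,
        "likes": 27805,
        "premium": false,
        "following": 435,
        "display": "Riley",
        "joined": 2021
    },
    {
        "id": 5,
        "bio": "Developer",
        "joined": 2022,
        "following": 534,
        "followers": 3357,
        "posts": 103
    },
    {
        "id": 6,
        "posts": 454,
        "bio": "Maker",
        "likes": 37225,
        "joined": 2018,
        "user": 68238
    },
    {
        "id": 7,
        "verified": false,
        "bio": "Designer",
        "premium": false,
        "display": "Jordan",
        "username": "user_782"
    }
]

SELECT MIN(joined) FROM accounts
2018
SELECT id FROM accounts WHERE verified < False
[]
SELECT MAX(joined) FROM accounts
2023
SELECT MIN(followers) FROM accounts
34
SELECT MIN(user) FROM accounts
45319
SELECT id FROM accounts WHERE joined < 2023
[3, 4, 5, 6]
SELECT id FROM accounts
[1, 2, 3, 4, 5, 6, 7]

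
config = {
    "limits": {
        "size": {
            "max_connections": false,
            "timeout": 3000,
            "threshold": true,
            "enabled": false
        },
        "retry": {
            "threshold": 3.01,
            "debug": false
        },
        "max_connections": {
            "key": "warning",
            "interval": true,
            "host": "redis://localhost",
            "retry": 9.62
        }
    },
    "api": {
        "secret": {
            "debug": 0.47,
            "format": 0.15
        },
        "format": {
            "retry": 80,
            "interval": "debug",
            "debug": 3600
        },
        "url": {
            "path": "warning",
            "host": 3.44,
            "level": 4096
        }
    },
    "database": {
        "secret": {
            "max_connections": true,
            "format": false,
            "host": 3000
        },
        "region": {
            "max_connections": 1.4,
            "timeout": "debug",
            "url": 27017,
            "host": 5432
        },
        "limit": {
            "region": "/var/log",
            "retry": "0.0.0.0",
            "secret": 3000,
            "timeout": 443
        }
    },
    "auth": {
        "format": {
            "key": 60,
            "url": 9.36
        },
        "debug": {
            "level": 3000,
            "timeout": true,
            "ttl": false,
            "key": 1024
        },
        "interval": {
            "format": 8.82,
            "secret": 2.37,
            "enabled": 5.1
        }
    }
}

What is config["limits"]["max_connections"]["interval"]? True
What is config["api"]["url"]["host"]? 3.44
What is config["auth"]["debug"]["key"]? 1024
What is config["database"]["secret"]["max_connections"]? True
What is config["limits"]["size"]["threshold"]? True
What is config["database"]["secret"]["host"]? 3000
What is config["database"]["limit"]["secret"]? 3000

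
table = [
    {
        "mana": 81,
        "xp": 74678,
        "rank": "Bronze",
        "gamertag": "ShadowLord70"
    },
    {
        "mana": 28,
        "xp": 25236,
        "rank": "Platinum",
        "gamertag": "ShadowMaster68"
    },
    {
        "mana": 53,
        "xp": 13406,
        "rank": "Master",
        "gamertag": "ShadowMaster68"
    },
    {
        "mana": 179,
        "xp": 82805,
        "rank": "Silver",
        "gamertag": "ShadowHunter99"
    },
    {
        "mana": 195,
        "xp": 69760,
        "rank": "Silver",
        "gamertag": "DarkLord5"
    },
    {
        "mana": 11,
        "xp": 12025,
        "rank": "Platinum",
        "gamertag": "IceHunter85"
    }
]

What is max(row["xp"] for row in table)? 82805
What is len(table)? 6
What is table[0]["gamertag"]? "ShadowLord70"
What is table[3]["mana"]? 179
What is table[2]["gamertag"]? "ShadowMaster68"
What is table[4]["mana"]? 195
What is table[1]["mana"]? 28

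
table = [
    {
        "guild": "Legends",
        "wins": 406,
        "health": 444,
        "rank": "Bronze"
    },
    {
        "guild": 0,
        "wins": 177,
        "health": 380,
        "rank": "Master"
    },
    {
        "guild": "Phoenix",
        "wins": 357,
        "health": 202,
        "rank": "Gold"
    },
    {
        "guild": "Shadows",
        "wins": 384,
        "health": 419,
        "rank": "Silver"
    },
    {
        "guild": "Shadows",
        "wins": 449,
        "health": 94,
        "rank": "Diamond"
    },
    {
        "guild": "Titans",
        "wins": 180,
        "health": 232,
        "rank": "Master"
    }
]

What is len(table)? 6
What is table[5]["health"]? 232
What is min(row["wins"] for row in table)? 177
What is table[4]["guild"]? "Shadows"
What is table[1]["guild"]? 0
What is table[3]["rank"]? "Silver"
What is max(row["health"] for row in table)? 444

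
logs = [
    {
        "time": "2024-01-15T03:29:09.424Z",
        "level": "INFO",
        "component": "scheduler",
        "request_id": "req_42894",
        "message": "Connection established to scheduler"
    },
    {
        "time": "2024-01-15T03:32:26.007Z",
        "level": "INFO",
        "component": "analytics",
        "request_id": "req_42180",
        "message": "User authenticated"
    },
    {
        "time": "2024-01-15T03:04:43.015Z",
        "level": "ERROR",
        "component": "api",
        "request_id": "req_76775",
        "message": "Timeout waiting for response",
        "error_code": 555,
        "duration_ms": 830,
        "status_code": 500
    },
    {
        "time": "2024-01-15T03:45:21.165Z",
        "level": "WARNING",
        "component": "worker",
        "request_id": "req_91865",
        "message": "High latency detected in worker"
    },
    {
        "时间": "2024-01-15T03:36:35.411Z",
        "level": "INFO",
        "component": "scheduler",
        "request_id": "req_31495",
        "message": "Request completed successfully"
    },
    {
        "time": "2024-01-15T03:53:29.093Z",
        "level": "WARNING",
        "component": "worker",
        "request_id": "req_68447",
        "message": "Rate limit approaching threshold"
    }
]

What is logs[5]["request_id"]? "req_68447"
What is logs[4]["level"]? "INFO"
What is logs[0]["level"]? "INFO"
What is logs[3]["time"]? "2024-01-15T03:45:21.165Z"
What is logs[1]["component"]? "analytics"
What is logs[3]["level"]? "WARNING"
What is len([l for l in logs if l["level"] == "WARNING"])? 2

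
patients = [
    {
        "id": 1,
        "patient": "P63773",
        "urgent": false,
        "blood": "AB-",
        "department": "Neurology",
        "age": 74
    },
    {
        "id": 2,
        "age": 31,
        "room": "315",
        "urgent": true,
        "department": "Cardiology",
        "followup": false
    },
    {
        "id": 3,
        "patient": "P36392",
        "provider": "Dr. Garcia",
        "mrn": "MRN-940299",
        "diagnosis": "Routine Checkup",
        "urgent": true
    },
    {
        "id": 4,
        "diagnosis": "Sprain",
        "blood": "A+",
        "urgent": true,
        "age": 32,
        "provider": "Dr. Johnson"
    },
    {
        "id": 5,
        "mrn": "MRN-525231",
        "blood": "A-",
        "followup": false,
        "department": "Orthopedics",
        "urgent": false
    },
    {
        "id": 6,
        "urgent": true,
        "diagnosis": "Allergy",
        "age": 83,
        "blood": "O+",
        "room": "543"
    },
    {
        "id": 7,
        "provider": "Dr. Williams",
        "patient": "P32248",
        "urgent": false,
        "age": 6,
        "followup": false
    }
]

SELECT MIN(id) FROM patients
1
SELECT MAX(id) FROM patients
7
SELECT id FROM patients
[1, 2, 3, 4, 5, 6, 7]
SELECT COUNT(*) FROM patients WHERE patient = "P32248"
1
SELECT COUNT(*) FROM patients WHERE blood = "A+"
1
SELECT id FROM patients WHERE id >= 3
[3, 4, 5, 6, 7]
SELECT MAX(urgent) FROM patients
True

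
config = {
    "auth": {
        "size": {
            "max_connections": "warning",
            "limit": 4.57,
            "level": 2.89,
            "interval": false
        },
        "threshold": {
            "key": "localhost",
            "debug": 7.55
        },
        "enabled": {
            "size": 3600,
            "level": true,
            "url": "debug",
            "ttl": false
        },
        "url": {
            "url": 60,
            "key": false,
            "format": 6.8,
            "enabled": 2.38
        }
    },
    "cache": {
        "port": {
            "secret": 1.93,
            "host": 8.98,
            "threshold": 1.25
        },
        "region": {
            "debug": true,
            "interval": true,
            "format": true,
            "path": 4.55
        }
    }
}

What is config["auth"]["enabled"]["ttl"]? False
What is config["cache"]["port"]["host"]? 8.98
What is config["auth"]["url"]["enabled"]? 2.38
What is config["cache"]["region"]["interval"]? True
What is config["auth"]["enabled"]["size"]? 3600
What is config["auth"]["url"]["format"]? 6.8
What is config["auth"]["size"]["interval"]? False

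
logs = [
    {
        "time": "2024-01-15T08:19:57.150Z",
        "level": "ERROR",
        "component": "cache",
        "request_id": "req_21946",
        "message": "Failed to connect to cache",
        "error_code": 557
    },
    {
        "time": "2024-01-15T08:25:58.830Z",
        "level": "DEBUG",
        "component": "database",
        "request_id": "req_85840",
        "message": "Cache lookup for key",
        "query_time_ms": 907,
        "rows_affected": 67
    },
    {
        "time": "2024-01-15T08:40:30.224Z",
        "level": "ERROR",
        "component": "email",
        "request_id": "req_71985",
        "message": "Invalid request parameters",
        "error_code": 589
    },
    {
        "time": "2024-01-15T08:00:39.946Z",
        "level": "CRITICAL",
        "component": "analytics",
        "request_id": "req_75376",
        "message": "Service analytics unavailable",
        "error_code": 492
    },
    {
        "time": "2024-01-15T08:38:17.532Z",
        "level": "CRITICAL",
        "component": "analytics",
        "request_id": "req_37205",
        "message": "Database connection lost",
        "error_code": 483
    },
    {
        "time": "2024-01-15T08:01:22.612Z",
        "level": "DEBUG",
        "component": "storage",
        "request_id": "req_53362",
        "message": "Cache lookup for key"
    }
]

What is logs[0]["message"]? "Failed to connect to cache"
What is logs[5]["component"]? "storage"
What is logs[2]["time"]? "2024-01-15T08:40:30.224Z"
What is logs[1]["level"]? "DEBUG"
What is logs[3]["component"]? "analytics"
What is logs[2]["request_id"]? "req_71985"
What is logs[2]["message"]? "Invalid request parameters"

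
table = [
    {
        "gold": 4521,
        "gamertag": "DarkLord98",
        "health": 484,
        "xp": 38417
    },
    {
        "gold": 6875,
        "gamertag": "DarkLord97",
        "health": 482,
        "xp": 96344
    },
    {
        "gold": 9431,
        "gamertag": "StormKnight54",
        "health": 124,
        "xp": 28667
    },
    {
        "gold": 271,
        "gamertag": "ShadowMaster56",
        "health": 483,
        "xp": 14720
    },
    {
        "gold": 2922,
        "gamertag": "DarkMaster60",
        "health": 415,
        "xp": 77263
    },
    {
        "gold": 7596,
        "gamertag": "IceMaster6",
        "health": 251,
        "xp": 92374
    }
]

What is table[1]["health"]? 482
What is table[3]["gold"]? 271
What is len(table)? 6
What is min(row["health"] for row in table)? 124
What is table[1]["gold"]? 6875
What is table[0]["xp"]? 38417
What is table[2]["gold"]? 9431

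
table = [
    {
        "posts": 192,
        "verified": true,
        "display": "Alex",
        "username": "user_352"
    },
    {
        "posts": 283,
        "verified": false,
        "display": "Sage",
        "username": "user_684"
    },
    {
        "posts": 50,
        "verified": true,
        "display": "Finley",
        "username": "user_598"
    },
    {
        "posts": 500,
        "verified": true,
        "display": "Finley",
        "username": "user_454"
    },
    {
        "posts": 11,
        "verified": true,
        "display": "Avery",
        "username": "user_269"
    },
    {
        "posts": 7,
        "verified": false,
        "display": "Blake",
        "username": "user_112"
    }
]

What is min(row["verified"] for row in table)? False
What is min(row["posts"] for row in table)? 7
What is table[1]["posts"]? 283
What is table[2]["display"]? "Finley"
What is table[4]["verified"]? True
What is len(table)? 6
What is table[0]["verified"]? True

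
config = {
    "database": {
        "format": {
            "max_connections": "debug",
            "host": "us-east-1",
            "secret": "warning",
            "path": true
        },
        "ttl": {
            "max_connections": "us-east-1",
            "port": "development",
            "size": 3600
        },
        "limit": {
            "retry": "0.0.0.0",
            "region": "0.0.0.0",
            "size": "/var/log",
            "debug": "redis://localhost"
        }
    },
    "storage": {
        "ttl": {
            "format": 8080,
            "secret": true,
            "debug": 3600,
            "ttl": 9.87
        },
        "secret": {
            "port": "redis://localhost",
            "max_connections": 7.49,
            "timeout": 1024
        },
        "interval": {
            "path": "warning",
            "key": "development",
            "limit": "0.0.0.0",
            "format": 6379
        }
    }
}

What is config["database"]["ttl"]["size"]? 3600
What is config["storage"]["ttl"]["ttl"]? 9.87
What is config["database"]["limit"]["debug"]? "redis://localhost"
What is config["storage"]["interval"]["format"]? 6379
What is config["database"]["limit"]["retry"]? "0.0.0.0"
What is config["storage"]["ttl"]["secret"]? True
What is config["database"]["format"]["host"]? "us-east-1"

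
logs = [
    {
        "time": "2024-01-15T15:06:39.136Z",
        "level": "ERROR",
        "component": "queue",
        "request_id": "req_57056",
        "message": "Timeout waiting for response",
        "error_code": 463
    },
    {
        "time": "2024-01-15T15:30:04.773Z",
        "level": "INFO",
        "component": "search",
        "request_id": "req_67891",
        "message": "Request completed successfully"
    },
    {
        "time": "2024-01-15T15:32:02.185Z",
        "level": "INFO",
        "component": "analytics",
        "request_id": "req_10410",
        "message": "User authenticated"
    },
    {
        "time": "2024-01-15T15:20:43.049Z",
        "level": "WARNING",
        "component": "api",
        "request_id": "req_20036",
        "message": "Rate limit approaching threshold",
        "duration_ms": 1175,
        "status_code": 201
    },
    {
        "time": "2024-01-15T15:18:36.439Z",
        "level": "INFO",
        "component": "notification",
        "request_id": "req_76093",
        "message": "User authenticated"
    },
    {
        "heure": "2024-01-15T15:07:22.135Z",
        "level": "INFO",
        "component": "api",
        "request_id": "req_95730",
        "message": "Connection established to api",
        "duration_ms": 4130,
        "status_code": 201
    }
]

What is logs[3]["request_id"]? "req_20036"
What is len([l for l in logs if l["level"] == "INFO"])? 4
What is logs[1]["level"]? "INFO"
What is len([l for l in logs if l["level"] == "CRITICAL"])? 0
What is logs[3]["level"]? "WARNING"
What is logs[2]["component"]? "analytics"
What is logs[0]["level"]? "ERROR"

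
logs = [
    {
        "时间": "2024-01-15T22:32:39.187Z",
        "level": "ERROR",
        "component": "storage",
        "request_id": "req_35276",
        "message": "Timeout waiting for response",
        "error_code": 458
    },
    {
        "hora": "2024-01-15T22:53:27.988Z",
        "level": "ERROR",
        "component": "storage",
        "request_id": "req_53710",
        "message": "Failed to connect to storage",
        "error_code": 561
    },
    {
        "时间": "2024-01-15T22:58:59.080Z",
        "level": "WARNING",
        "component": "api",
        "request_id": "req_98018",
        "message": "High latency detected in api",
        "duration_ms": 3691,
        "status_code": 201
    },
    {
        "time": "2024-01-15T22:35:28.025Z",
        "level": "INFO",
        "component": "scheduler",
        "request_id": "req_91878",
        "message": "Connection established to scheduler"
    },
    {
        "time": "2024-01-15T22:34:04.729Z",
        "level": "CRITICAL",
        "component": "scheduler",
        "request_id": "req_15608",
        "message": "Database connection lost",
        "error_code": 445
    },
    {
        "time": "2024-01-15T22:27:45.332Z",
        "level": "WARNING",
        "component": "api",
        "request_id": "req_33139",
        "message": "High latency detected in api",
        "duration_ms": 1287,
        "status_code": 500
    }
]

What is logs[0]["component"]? "storage"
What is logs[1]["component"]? "storage"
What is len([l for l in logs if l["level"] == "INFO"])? 1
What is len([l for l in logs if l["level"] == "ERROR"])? 2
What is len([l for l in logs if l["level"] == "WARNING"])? 2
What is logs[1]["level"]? "ERROR"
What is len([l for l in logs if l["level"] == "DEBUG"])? 0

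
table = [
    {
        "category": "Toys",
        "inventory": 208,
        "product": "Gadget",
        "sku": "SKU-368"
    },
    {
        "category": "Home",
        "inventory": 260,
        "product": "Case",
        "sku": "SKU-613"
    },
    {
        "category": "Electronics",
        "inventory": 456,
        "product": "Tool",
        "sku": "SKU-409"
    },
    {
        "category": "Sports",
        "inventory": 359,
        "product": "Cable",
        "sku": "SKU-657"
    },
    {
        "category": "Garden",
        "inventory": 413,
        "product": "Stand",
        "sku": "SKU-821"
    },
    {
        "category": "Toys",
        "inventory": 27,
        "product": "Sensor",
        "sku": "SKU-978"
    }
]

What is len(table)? 6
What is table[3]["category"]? "Sports"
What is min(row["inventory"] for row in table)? 27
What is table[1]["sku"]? "SKU-613"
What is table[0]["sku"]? "SKU-368"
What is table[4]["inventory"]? 413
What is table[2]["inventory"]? 456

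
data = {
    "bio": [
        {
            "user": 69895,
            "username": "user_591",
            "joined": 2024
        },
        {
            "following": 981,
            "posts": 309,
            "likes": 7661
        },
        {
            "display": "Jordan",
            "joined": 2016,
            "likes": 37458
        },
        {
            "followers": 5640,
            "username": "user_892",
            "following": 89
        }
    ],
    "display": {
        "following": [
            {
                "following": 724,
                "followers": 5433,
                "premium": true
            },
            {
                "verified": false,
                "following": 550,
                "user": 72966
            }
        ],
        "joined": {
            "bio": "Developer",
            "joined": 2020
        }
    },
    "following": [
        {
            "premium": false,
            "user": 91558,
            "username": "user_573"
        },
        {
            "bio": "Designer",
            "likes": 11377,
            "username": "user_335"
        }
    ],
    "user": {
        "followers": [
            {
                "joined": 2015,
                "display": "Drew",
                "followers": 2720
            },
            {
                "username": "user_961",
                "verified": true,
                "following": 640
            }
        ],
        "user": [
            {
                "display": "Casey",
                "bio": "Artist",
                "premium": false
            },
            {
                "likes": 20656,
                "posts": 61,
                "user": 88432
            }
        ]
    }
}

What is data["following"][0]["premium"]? False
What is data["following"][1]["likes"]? 11377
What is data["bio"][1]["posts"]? 309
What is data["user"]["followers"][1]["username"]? "user_961"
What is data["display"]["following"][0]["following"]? 724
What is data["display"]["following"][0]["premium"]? True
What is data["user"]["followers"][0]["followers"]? 2720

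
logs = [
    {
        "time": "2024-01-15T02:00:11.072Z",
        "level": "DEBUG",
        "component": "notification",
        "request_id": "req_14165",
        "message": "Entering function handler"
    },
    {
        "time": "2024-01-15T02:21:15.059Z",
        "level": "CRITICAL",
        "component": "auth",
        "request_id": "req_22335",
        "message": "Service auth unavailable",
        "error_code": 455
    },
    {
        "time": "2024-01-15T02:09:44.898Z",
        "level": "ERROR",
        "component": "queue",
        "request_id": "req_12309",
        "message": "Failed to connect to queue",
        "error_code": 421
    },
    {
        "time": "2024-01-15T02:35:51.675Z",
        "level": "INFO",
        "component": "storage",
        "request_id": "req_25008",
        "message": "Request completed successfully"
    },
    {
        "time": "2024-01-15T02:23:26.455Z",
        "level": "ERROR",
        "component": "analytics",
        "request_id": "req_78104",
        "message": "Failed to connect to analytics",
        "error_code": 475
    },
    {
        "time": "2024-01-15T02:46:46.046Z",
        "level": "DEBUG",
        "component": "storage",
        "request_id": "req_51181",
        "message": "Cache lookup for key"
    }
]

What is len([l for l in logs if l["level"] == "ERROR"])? 2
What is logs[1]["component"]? "auth"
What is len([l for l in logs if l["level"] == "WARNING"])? 0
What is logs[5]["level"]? "DEBUG"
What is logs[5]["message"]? "Cache lookup for key"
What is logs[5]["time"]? "2024-01-15T02:46:46.046Z"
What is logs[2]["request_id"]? "req_12309"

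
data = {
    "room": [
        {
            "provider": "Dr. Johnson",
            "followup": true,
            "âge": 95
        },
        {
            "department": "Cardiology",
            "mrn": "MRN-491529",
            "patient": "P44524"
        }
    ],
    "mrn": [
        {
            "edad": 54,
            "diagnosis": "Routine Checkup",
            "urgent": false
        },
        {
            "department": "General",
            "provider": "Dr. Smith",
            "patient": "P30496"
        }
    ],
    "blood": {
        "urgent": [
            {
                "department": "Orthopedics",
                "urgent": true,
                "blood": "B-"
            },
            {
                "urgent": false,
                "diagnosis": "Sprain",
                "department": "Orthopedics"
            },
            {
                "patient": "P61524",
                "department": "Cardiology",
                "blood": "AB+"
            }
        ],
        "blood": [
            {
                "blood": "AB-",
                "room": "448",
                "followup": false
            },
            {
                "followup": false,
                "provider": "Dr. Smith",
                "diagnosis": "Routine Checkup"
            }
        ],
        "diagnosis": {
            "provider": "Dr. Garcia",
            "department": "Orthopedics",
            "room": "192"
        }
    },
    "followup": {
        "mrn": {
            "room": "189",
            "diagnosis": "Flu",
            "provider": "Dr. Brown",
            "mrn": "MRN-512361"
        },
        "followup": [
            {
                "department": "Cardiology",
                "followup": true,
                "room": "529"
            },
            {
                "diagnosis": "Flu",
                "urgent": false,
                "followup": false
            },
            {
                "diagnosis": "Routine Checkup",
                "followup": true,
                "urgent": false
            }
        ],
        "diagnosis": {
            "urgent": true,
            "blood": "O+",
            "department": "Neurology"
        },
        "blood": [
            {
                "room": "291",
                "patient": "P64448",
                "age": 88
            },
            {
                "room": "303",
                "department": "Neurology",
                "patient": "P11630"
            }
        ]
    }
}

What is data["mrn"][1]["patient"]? "P30496"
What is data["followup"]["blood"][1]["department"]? "Neurology"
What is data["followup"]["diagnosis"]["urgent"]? True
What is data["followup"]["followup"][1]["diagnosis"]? "Flu"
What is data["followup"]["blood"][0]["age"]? 88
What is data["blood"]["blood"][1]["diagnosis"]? "Routine Checkup"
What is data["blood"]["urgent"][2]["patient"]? "P61524"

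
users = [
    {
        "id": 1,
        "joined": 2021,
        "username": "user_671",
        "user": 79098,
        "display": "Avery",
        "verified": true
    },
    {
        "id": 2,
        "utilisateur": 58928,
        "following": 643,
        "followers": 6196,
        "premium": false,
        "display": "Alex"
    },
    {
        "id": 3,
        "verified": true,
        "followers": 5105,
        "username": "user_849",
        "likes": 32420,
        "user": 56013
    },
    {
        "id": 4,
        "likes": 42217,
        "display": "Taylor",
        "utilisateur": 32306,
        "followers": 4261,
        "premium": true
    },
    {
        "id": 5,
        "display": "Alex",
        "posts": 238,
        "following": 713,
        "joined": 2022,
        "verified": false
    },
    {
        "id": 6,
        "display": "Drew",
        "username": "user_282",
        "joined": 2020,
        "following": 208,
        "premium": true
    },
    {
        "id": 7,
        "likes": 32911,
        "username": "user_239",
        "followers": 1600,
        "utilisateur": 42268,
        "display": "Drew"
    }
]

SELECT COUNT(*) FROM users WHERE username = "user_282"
1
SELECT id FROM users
[1, 2, 3, 4, 5, 6, 7]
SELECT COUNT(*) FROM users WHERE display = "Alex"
2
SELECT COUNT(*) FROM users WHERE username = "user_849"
1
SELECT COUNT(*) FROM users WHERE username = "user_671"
1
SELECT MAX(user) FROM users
79098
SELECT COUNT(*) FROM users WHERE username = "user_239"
1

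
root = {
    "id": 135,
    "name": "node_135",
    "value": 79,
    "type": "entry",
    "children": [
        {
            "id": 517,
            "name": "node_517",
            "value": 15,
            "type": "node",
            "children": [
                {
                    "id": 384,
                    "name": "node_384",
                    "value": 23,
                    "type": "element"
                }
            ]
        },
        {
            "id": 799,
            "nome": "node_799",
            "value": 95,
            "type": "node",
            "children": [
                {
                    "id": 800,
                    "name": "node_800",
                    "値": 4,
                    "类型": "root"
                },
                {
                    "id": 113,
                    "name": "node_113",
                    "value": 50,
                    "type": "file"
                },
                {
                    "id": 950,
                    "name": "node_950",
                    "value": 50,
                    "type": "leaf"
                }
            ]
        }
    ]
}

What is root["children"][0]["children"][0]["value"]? 23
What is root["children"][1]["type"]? "node"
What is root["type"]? "entry"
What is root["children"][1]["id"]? 799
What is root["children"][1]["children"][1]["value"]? 50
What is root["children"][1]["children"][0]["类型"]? "root"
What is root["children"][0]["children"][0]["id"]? 384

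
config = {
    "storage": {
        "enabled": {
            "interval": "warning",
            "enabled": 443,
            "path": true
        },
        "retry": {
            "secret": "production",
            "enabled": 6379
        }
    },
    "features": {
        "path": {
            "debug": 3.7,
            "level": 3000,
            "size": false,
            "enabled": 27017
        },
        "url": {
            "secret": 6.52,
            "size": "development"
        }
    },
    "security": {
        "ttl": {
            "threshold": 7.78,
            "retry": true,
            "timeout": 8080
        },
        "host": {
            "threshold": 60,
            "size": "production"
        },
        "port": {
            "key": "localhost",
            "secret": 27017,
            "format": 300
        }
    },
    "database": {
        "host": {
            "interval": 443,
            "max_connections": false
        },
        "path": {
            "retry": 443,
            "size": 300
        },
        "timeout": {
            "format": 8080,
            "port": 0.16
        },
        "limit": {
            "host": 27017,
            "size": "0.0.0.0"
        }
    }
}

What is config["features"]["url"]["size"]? "development"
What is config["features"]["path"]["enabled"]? 27017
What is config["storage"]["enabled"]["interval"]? "warning"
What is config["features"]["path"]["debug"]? 3.7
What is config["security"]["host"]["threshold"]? 60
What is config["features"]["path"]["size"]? False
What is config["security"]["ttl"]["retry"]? True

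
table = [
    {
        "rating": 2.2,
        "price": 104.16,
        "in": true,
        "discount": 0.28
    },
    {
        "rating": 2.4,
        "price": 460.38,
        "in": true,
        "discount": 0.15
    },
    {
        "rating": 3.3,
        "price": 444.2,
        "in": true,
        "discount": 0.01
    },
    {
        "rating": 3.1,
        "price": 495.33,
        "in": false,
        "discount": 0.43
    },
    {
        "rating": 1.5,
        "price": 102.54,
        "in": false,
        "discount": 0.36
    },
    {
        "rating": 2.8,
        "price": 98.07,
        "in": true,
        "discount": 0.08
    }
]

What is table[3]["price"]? 495.33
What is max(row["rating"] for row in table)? 3.3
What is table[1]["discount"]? 0.15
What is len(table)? 6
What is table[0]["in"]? True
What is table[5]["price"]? 98.07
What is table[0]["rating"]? 2.2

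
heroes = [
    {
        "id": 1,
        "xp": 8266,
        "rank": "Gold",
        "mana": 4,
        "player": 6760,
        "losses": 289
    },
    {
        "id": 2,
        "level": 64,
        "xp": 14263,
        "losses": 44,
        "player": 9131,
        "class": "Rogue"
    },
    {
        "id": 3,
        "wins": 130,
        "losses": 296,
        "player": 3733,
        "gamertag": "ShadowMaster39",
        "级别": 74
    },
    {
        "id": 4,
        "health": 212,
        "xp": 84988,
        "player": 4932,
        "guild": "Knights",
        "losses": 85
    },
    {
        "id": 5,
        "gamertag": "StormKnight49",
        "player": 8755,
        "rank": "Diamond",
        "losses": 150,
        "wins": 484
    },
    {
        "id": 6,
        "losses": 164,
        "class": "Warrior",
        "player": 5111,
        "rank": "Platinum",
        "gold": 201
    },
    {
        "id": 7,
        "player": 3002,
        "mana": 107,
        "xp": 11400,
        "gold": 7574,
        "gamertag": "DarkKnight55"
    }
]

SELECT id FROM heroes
[1, 2, 3, 4, 5, 6, 7]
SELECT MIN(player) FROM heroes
3002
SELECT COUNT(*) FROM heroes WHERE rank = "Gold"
1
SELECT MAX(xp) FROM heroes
84988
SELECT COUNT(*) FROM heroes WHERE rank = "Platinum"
1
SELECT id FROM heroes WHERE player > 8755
[2]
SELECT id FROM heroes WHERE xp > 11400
[2, 4]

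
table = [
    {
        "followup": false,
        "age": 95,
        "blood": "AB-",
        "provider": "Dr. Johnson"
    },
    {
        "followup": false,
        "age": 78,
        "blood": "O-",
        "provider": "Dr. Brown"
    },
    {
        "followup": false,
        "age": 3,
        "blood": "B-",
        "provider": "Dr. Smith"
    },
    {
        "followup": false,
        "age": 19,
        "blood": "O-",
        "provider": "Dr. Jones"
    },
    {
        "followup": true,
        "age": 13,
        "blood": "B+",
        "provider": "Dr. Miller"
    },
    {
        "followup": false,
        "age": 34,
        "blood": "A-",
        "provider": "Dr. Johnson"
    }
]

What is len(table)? 6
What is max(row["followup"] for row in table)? True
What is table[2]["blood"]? "B-"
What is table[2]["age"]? 3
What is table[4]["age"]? 13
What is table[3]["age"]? 19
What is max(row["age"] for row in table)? 95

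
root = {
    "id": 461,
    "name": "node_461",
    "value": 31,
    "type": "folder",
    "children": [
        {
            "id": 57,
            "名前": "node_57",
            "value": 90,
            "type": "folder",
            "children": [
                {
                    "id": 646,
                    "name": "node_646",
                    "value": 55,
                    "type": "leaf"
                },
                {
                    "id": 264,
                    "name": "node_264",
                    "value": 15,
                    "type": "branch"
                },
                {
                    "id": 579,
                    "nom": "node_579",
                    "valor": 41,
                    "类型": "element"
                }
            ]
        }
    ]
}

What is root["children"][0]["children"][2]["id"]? 579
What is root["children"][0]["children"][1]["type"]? "branch"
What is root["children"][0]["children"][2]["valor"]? 41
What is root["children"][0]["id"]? 57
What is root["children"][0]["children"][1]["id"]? 264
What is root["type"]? "folder"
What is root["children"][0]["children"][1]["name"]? "node_264"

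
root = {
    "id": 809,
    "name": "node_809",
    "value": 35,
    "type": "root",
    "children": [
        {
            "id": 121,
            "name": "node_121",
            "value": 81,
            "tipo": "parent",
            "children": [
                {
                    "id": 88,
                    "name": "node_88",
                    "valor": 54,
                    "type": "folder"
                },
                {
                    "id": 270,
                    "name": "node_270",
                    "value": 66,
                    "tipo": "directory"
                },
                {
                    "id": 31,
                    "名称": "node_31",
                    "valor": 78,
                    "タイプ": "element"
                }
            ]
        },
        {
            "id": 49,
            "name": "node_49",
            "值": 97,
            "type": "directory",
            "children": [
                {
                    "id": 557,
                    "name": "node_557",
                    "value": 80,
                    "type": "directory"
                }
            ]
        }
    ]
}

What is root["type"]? "root"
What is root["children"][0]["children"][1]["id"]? 270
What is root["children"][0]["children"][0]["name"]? "node_88"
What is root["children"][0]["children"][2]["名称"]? "node_31"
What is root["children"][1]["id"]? 49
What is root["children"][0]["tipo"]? "parent"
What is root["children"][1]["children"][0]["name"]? "node_557"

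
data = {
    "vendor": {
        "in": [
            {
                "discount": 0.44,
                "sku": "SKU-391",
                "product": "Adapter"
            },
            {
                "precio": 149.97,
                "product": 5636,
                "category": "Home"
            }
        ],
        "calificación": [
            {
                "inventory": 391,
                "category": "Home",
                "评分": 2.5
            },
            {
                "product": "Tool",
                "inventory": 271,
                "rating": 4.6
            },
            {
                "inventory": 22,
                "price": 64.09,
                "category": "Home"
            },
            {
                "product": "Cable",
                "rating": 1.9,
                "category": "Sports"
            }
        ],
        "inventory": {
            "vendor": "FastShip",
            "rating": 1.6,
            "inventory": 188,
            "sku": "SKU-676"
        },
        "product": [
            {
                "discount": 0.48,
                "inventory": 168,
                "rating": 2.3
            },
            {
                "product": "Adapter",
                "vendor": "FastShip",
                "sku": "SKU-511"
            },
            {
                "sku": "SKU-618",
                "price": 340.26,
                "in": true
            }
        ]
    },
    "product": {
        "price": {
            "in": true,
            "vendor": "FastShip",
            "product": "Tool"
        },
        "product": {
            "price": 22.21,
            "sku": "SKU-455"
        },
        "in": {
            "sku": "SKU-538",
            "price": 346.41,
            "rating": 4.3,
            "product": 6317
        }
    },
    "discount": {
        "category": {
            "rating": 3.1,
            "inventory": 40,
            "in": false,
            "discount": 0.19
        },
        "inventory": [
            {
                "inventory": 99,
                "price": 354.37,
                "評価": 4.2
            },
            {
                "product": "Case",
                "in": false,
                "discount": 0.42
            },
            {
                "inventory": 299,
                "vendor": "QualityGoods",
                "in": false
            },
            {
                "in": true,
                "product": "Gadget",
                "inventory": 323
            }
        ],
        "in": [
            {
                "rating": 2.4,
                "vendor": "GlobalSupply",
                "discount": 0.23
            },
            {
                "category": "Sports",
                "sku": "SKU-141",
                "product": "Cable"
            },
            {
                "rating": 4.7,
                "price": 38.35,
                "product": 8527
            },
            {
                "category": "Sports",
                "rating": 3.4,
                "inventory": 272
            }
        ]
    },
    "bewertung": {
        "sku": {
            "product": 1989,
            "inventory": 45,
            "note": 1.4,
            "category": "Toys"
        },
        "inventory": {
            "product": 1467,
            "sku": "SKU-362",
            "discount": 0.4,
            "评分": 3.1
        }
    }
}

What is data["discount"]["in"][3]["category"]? "Sports"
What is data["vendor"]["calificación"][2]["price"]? 64.09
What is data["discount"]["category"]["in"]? False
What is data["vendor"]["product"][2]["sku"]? "SKU-618"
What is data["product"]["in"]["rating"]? 4.3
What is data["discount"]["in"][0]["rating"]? 2.4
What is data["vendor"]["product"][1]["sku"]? "SKU-511"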